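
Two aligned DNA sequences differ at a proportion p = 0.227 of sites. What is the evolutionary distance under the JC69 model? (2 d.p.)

0.27

d = −(3/4) ln(1 − 4p/3) = −0.75 ln(1 − 0.302667) = −0.75 ln(0.697333)
  = −0.75 × (-0.360492) = 0.270369 substitutions/site.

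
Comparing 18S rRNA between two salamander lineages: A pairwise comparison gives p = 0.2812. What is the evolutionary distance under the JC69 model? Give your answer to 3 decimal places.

0.352

d = −(3/4) ln(1 − 4p/3) = −0.75 ln(1 − 0.374933) = −0.75 ln(0.625067)
  = −0.75 × (-0.469896) = 0.352422 substitutions/site.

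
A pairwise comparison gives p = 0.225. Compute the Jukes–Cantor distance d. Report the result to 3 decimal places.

d = −(3/4) ln(1 − 4p/3) = −0.75 ln(1 − 0.3) = −0.75 ln(0.7)
  = −0.75 × (-0.356675) = 0.267506 substitutions/site.

0.268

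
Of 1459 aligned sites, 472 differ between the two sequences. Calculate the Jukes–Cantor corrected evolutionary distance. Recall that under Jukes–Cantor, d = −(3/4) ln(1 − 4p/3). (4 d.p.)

p = 472/1459 ≈ 0.323509.
d = −(3/4) ln(1 − 4p/3) = −0.75 ln(1 − 0.431345) = −0.75 ln(0.568655)
  = −0.75 × (-0.564481) = 0.423361 substitutions/site.

0.4234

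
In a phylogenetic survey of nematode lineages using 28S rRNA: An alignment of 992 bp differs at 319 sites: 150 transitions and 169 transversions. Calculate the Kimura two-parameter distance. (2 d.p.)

P = 150/992 ≈ 0.15121 and Q = 169/992 ≈ 0.170363.
Under the Kimura two-parameter model, d = −½ ln(1 − 2P − Q) − ¼ ln(1 − 2Q).
1 − 2P − Q = 0.527217, giving −½ ln(0.527217) = 0.320072.
1 − 2Q = 0.659274, giving −¼ ln(0.659274) = 0.104154.
d = 0.320072 + 0.104154 = 0.424226.

0.42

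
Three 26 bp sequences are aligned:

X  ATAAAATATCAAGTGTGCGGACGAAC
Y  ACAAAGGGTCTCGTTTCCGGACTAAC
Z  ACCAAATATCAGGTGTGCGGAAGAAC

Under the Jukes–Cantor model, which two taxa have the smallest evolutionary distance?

X and Z

X–Y: 9/26 differ, p = 0.346, d = 0.464.
X–Z: 4/26 differ, p = 0.154, d = 0.172.
Y–Z: 10/26 differ, p = 0.385, d = 0.539.
The smallest distance is between X and Z.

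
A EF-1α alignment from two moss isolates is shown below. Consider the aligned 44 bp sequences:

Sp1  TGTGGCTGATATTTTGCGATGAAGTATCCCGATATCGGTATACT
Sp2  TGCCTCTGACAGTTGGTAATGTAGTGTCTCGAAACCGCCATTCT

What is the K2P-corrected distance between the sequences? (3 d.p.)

Of 44 sites, 8 differences are transitions and 8 are transversions, so P = 8/44 ≈ 0.181818 and Q = 8/44 ≈ 0.181818.
Under the Kimura two-parameter model, d = −½ ln(1 − 2P − Q) − ¼ ln(1 − 2Q).
1 − 2P − Q = 0.454546, giving −½ ln(0.454546) = 0.394228.
1 − 2Q = 0.636364, giving −¼ ln(0.636364) = 0.112996.
d = 0.394228 + 0.112996 = 0.507224.

0.507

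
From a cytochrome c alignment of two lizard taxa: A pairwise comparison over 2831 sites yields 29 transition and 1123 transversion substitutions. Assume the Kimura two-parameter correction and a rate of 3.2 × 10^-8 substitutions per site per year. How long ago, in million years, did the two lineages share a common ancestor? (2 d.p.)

P = 29/2831 ≈ 0.010244 and Q = 1123/2831 ≈ 0.39668.
Under the Kimura two-parameter model, d = −½ ln(1 − 2P − Q) − ¼ ln(1 − 2Q).
1 − 2P − Q = 0.582832, giving −½ ln(0.582832) = 0.269928.
1 − 2Q = 0.20664, giving −¼ ln(0.20664) = 0.394194.
d = 0.269928 + 0.394194 = 0.664122.
Under a molecular clock d = 2μt, so t = d/(2μ) = 0.664122 / (2 × 3.2 × 10^-8) = 10.38 million years.

10.38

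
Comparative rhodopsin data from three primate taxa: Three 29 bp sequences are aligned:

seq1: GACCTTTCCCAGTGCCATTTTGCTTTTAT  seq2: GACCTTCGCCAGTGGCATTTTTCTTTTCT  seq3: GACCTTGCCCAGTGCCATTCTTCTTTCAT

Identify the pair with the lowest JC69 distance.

seq1 and seq3

seq1–seq2: 5/29 differ, p = 0.172, d = 0.196.
seq1–seq3: 4/29 differ, p = 0.138, d = 0.152.
seq2–seq3: 6/29 differ, p = 0.207, d = 0.242.
The smallest distance is between seq1 and seq3.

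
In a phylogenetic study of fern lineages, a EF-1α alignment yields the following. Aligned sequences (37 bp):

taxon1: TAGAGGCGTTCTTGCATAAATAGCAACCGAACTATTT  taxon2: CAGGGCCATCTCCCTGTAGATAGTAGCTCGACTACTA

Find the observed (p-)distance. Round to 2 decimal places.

The sequences differ at 19 of 37 positions.
p = 19/37 = 0.513513… ≈ 0.51 (to 2 d.p.).

0.51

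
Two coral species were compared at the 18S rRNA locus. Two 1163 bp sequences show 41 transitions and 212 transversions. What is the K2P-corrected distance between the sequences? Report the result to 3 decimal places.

0.259

P = 41/1163 ≈ 0.035254 and Q = 212/1163 ≈ 0.182287.
Under the Kimura two-parameter model, d = −½ ln(1 − 2P − Q) − ¼ ln(1 − 2Q).
1 − 2P − Q = 0.747205, giving −½ ln(0.747205) = 0.145708.
1 − 2Q = 0.635426, giving −¼ ln(0.635426) = 0.113365.
d = 0.145708 + 0.113365 = 0.259073.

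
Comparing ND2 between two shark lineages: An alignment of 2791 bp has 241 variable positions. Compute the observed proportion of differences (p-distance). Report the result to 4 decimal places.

0.0863

p = 241/2791 = 0.086348… ≈ 0.0863 (to 4 d.p.).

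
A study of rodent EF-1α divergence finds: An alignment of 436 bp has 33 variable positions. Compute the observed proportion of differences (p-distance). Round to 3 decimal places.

p = 33/436 = 0.075688… ≈ 0.076 (to 3 d.p.).

0.076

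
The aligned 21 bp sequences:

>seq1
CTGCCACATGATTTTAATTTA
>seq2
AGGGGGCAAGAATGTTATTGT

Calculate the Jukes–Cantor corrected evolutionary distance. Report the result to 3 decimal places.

The sequences differ at 11 of 21 sites, so p = 11/21 ≈ 0.52381.
d = −(3/4) ln(1 − 4p/3) = −0.75 ln(1 − 0.698413) = −0.75 ln(0.301587)
  = −0.75 × (-1.198697) = 0.899023 substitutions/site.

0.899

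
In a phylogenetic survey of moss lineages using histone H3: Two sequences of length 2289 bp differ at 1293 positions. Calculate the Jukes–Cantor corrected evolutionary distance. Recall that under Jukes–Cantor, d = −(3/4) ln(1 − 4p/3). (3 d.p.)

1.049

p = 1293/2289 ≈ 0.564875.
d = −(3/4) ln(1 − 4p/3) = −0.75 ln(1 − 0.753167) = −0.75 ln(0.246833)
  = −0.75 × (-1.399043) = 1.049282 substitutions/site.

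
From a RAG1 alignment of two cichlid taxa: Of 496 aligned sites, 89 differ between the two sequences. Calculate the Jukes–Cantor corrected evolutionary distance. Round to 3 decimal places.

p = 89/496 ≈ 0.179435.
d = −(3/4) ln(1 − 4p/3) = −0.75 ln(1 − 0.239247) = −0.75 ln(0.760753)
  = −0.75 × (-0.273447) = 0.205085 substitutions/site.

0.205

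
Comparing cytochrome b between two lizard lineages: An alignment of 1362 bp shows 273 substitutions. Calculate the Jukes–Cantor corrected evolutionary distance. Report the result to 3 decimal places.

p = 273/1362 ≈ 0.200441.
d = −(3/4) ln(1 − 4p/3) = −0.75 ln(1 − 0.267255) = −0.75 ln(0.732745)
  = −0.75 × (-0.310958) = 0.233219 substitutions/site.

0.233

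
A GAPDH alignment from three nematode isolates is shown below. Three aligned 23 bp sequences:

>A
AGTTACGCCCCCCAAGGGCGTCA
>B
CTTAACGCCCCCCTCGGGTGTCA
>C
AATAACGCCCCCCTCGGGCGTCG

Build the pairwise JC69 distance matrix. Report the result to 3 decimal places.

d(A,B) = 0.321, d(A,C) = 0.257, d(B,C) = 0.198

A–B: 6/23 sites differ → p ≈ 0.26087, d = −0.75 ln(1 − 0.347827) = 0.320584 ≈ 0.321.
A–C: 5/23 sites differ → p ≈ 0.217391, d = −0.75 ln(1 − 0.289855) = 0.256715 ≈ 0.257.
B–C: 4/23 sites differ → p ≈ 0.173913, d = −0.75 ln(1 − 0.231884) = 0.197861 ≈ 0.198.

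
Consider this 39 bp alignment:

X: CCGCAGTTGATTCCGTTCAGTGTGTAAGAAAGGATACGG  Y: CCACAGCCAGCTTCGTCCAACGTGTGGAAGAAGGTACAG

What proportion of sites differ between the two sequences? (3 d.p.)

0.436

The sequences differ at 17 of 39 positions.
p = 17/39 = 0.435897… ≈ 0.436 (to 3 d.p.).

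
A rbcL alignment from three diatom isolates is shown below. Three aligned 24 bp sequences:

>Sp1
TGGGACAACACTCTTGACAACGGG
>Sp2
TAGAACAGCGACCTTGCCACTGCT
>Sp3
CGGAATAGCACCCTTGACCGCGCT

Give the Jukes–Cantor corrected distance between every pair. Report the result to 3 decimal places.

d(Sp1,Sp2) = 0.708, d(Sp1,Sp3) = 0.520, d(Sp2,Sp3) = 0.520

Sp1–Sp2: 11/24 sites differ → p ≈ 0.458333, d = −0.75 ln(1 − 0.611111) = 0.708346 ≈ 0.708.
Sp1–Sp3: 9/24 sites differ → p = 0.375, d = −0.75 ln(1 − 0.5) = 0.519860 ≈ 0.520.
Sp2–Sp3: 9/24 sites differ → p = 0.375, d = −0.75 ln(1 − 0.5) = 0.519860 ≈ 0.520.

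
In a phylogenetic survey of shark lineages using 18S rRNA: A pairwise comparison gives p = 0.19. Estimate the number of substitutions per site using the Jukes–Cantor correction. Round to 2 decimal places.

d = −(3/4) ln(1 − 4p/3) = −0.75 ln(1 − 0.253333) = −0.75 ln(0.746667)
  = −0.75 × (-0.292136) = 0.219102 substitutions/site.

0.22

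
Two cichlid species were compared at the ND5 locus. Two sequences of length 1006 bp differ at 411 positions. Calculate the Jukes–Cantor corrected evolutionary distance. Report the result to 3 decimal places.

0.590

p = 411/1006 ≈ 0.408549.
d = −(3/4) ln(1 − 4p/3) = −0.75 ln(1 − 0.544732) = −0.75 ln(0.455268)
  = −0.75 × (-0.786869) = 0.590152 substitutions/site.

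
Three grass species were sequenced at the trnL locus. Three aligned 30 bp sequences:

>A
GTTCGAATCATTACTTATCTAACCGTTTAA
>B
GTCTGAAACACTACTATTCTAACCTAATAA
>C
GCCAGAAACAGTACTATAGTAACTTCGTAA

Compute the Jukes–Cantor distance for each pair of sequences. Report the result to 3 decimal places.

A–B: 9/30 sites differ → p = 0.3, d = −0.75 ln(1 − 0.4) = 0.383119 ≈ 0.383.
A–C: 13/30 sites differ → p ≈ 0.433333, d = −0.75 ln(1 − 0.577777) = 0.646666 ≈ 0.647.
B–C: 8/30 sites differ → p ≈ 0.266667, d = −0.75 ln(1 − 0.355556) = 0.329526 ≈ 0.330.

d(A,B) = 0.383, d(A,C) = 0.647, d(B,C) = 0.330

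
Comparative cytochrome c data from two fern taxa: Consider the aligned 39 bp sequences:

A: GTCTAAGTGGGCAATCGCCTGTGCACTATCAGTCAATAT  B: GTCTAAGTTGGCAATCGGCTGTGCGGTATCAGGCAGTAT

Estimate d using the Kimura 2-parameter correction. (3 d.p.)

0.172

Of 39 sites, 2 differences are transitions and 4 are transversions, so P = 2/39 ≈ 0.051282 and Q = 4/39 ≈ 0.102564.
Under the Kimura two-parameter model, d = −½ ln(1 − 2P − Q) − ¼ ln(1 − 2Q).
1 − 2P − Q = 0.794872, giving −½ ln(0.794872) = 0.114787.
1 − 2Q = 0.794872, giving −¼ ln(0.794872) = 0.057394.
d = 0.114787 + 0.057394 = 0.172181.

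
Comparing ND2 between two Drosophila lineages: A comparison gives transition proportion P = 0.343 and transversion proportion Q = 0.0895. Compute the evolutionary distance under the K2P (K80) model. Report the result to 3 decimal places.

Under the Kimura two-parameter model, d = −½ ln(1 − 2P − Q) − ¼ ln(1 − 2Q).
1 − 2P − Q = 0.2245, giving −½ ln(0.2245) = 0.746940.
1 − 2Q = 0.821, giving −¼ ln(0.821) = 0.049308.
d = 0.746940 + 0.049308 = 0.796248.

0.796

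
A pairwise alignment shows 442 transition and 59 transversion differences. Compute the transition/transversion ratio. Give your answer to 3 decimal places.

7.492

R = 442/59 = 7.491525… ≈ 7.492 (to 3 d.p.).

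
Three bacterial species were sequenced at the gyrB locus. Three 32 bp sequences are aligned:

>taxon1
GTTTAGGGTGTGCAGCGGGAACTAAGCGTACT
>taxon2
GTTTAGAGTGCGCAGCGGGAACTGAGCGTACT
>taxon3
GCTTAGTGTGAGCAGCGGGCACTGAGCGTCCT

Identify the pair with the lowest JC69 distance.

taxon1–taxon2: 3/32 differ, p = 0.094, d = 0.100.
taxon1–taxon3: 6/32 differ, p = 0.188, d = 0.216.
taxon2–taxon3: 5/32 differ, p = 0.156, d = 0.175.
The smallest distance is between taxon1 and taxon2.

taxon1 and taxon2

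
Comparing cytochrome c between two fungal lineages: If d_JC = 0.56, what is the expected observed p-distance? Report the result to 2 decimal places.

p = (3/4)(1 − e^(−4d/3)) = 0.75 × (1 − e^(-0.746667)) = 0.75 × (1 − 0.473944) = 0.394542.

0.39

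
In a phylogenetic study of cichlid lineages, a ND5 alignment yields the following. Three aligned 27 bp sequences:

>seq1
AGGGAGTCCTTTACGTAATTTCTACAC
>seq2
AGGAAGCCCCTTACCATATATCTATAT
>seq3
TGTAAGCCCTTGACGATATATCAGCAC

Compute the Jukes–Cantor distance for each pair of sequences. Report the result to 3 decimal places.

seq1–seq2: 9/27 sites differ → p ≈ 0.333333, d = −0.75 ln(1 − 0.444444) = 0.440839 ≈ 0.441.
seq1–seq3: 10/27 sites differ → p ≈ 0.37037, d = −0.75 ln(1 − 0.493827) = 0.510658 ≈ 0.511.
seq2–seq3: 9/27 sites differ → p ≈ 0.333333, d = −0.75 ln(1 − 0.444444) = 0.440839 ≈ 0.441.

d(seq1,seq2) = 0.441, d(seq1,seq3) = 0.511, d(seq2,seq3) = 0.441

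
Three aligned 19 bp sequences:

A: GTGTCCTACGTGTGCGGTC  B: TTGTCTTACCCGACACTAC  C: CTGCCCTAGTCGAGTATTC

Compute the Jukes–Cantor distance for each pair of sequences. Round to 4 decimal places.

A–B: 10/19 sites differ → p ≈ 0.526316, d = −0.75 ln(1 − 0.701755) = 0.907380 ≈ 0.9074.
A–C: 9/19 sites differ → p ≈ 0.473684, d = −0.75 ln(1 − 0.631579) = 0.748897 ≈ 0.7489.
B–C: 9/19 sites differ → p ≈ 0.473684, d = −0.75 ln(1 − 0.631579) = 0.748897 ≈ 0.7489.

d(A,B) = 0.9074, d(A,C) = 0.7489, d(B,C) = 0.7489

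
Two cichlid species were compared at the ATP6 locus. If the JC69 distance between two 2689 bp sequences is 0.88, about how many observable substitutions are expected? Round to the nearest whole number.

Invert JC69: p = (3/4)(1 − e^(−4d/3)) = 0.75 × (1 − e^(-1.173333)) = 0.75 × (1 − 0.309334) = 0.518000.
Expected differing sites = pL ≈ 0.518000 × 2689 = 1392.902 ≈ 1393.

1393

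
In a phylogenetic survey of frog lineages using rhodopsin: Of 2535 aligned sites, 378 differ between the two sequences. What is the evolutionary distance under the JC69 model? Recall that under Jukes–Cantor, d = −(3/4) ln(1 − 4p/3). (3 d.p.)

p = 378/2535 ≈ 0.149112.
d = −(3/4) ln(1 − 4p/3) = −0.75 ln(1 − 0.198816) = −0.75 ln(0.801184)
  = −0.75 × (-0.221665) = 0.166249 substitutions/site.

0.166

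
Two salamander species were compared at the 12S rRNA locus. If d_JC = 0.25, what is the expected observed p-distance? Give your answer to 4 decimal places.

0.2126

p = (3/4)(1 − e^(−4d/3)) = 0.75 × (1 − e^(-0.333333)) = 0.75 × (1 − 0.716532) = 0.212601.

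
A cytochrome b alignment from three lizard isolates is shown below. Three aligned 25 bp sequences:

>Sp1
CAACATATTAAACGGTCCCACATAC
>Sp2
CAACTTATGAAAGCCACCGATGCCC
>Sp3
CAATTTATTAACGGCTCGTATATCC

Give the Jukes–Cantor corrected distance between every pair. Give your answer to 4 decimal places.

Sp1–Sp2: 11/25 sites differ → p = 0.44, d = −0.75 ln(1 − 0.586667) = 0.662626 ≈ 0.6626.
Sp1–Sp3: 9/25 sites differ → p = 0.36, d = −0.75 ln(1 − 0.48) = 0.490445 ≈ 0.4904.
Sp2–Sp3: 9/25 sites differ → p = 0.36, d = −0.75 ln(1 − 0.48) = 0.490445 ≈ 0.4904.

d(Sp1,Sp2) = 0.6626, d(Sp1,Sp3) = 0.4904, d(Sp2,Sp3) = 0.4904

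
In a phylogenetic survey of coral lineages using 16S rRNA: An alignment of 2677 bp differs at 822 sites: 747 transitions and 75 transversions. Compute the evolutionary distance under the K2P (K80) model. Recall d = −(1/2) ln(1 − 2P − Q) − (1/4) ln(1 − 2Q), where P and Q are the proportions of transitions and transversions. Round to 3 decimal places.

0.455

P = 747/2677 ≈ 0.279044 and Q = 75/2677 ≈ 0.028016.
Under the Kimura two-parameter model, d = −½ ln(1 − 2P − Q) − ¼ ln(1 − 2Q).
1 − 2P − Q = 0.413896, giving −½ ln(0.413896) = 0.441070.
1 − 2Q = 0.943968, giving −¼ ln(0.943968) = 0.014416.
d = 0.441070 + 0.014416 = 0.455486.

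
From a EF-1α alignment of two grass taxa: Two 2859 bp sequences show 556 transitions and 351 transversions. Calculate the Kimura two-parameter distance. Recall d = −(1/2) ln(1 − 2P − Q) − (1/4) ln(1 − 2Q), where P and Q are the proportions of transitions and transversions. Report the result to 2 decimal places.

0.43

P = 556/2859 ≈ 0.194474 and Q = 351/2859 ≈ 0.12277.
Under the Kimura two-parameter model, d = −½ ln(1 − 2P − Q) − ¼ ln(1 − 2Q).
1 − 2P − Q = 0.488282, giving −½ ln(0.488282) = 0.358431.
1 − 2Q = 0.75446, giving −¼ ln(0.75446) = 0.070438.
d = 0.358431 + 0.070438 = 0.428869.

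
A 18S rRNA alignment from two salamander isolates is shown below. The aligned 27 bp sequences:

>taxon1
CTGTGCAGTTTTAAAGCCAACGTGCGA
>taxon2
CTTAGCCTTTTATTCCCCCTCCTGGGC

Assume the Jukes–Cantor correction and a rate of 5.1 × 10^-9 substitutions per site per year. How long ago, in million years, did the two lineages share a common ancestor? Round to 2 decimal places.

The sequences differ at 14 of 27 sites, so p = 14/27 ≈ 0.518519.
d = −(3/4) ln(1 − 4p/3) = −0.75 ln(1 − 0.691359) = −0.75 ln(0.308641)
  = −0.75 × (-1.175576) = 0.881682 substitutions/site.
Under a molecular clock d = 2μt, so t = d/(2μ) = 0.881682 / (2 × 5.1 × 10^-9) = 86.44 million years.

86.44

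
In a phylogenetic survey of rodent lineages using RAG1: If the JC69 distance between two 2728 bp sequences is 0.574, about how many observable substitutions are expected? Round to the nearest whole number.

1094

Invert JC69: p = (3/4)(1 − e^(−4d/3)) = 0.75 × (1 − e^(-0.765333)) = 0.75 × (1 − 0.465179) = 0.401116.
Expected differing sites = pL ≈ 0.401116 × 2728 = 1094.244448 ≈ 1094.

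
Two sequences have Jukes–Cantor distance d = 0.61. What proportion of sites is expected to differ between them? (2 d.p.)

0.42

p = (3/4)(1 − e^(−4d/3)) = 0.75 × (1 − e^(-0.813333)) = 0.75 × (1 − 0.443378) = 0.417467.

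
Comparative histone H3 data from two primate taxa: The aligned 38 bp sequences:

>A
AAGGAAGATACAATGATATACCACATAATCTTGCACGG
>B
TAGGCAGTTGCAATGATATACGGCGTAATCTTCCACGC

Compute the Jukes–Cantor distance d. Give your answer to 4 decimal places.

The sequences differ at 9 of 38 sites (1, 5, 8, 10, 22, 23, 25, 33, 38), so p = 9/38 ≈ 0.236842.
d = −(3/4) ln(1 − 4p/3) = −0.75 ln(1 − 0.315789) = −0.75 ln(0.684211)
  = −0.75 × (-0.379489) = 0.284617 substitutions/site.

0.2846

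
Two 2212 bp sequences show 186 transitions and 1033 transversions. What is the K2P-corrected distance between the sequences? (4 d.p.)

P = 186/2212 ≈ 0.084087 and Q = 1033/2212 ≈ 0.466998.
Under the Kimura two-parameter model, d = −½ ln(1 − 2P − Q) − ¼ ln(1 − 2Q).
1 − 2P − Q = 0.364828, giving −½ ln(0.364828) = 0.504165.
1 − 2Q = 0.066004, giving −¼ ln(0.066004) = 0.679510.
d = 0.504165 + 0.679510 = 1.183675.

1.1837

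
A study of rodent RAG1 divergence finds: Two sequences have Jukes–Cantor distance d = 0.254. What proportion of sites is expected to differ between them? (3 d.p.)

0.215

p = (3/4)(1 − e^(−4d/3)) = 0.75 × (1 − e^(-0.338667)) = 0.75 × (1 − 0.712720) = 0.215460.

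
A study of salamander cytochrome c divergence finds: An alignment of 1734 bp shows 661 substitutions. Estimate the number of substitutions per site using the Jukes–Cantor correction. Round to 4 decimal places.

0.5324

p = 661/1734 ≈ 0.3812.
d = −(3/4) ln(1 − 4p/3) = −0.75 ln(1 − 0.508267) = −0.75 ln(0.491733)
  = −0.75 × (-0.709819) = 0.532364 substitutions/site.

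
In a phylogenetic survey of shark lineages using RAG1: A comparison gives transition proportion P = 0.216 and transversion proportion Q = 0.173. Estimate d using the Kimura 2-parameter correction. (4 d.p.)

Under the Kimura two-parameter model, d = −½ ln(1 − 2P − Q) − ¼ ln(1 − 2Q).
1 − 2P − Q = 0.395, giving −½ ln(0.395) = 0.464435.
1 − 2Q = 0.654, giving −¼ ln(0.654) = 0.106162.
d = 0.464435 + 0.106162 = 0.570597.

0.5706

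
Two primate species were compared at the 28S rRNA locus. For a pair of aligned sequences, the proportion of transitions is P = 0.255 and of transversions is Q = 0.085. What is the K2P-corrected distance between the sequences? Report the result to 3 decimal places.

Under the Kimura two-parameter model, d = −½ ln(1 − 2P − Q) − ¼ ln(1 − 2Q).
1 − 2P − Q = 0.405, giving −½ ln(0.405) = 0.451934.
1 − 2Q = 0.83, giving −¼ ln(0.83) = 0.046582.
d = 0.451934 + 0.046582 = 0.498516.

0.499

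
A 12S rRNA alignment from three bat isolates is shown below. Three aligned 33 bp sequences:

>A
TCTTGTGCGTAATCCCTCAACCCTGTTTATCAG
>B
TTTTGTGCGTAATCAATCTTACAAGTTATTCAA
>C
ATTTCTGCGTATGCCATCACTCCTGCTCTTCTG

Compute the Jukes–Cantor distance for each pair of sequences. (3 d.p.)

d(A,B) = 0.441, d(A,C) = 0.497, d(B,C) = 0.625

A–B: 11/33 sites differ → p ≈ 0.333333, d = −0.75 ln(1 − 0.444444) = 0.440839 ≈ 0.441.
A–C: 12/33 sites differ → p ≈ 0.363636, d = −0.75 ln(1 − 0.484848) = 0.497470 ≈ 0.497.
B–C: 14/33 sites differ → p ≈ 0.424242, d = −0.75 ln(1 − 0.565656) = 0.625439 ≈ 0.625.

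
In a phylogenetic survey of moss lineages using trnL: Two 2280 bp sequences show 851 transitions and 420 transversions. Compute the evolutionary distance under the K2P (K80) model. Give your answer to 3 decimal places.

P = 851/2280 ≈ 0.373246 and Q = 420/2280 ≈ 0.184211.
Under the Kimura two-parameter model, d = −½ ln(1 − 2P − Q) − ¼ ln(1 − 2Q).
1 − 2P − Q = 0.069297, giving −½ ln(0.069297) = 1.334677.
1 − 2Q = 0.631578, giving −¼ ln(0.631578) = 0.114883.
d = 1.334677 + 0.114883 = 1.449560.

1.450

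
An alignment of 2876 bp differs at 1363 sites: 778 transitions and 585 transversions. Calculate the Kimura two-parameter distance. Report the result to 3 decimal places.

P = 778/2876 ≈ 0.270515 and Q = 585/2876 ≈ 0.203408.
Under the Kimura two-parameter model, d = −½ ln(1 − 2P − Q) − ¼ ln(1 − 2Q).
1 − 2P − Q = 0.255562, giving −½ ln(0.255562) = 0.682145.
1 − 2Q = 0.593184, giving −¼ ln(0.593184) = 0.130563.
d = 0.682145 + 0.130563 = 0.812708.

0.813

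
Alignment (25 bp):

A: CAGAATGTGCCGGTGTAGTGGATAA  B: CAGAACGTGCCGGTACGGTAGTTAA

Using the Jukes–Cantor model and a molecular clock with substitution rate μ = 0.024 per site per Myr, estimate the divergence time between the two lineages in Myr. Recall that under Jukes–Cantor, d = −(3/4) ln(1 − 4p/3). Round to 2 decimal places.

The sequences differ at 6 of 25 sites (6, 15, 16, 17, 20, 22), so p = 6/25 = 0.24.
d = −(3/4) ln(1 − 4p/3) = −0.75 ln(1 − 0.32) = −0.75 ln(0.68)
  = −0.75 × (-0.385662) = 0.289247 substitutions/site.
Under a molecular clock d = 2μt, so t = d/(2μ) = 0.289247 / (2 × 0.024) = 6.03 Myr.

6.03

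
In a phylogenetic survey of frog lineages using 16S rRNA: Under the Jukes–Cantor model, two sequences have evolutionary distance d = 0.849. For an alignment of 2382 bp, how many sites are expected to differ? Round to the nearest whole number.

Invert JC69: p = (3/4)(1 − e^(−4d/3)) = 0.75 × (1 − e^(-1.132)) = 0.75 × (1 − 0.322388) = 0.508209.
Expected differing sites = pL ≈ 0.508209 × 2382 = 1210.553838 ≈ 1211.

1211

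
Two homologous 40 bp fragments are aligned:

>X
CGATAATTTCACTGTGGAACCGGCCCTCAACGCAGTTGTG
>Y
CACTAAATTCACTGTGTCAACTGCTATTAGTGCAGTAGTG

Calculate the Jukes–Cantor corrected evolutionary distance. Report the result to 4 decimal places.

0.4260

The sequences differ at 13 of 40 sites, so p = 13/40 = 0.325.
d = −(3/4) ln(1 − 4p/3) = −0.75 ln(1 − 0.433333) = −0.75 ln(0.566667)
  = −0.75 × (-0.567983) = 0.425987 substitutions/site.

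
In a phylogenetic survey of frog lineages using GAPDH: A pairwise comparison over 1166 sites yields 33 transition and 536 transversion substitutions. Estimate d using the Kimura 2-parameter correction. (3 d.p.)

P = 33/1166 ≈ 0.028302 and Q = 536/1166 ≈ 0.459691.
Under the Kimura two-parameter model, d = −½ ln(1 − 2P − Q) − ¼ ln(1 − 2Q).
1 − 2P − Q = 0.483705, giving −½ ln(0.483705) = 0.363140.
1 − 2Q = 0.080618, giving −¼ ln(0.080618) = 0.629508.
d = 0.363140 + 0.629508 = 0.992648.

0.993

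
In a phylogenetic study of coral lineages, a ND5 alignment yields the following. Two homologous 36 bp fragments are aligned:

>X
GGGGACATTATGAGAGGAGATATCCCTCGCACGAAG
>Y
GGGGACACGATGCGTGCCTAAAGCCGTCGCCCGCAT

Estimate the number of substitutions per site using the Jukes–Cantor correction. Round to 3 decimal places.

0.493

The sequences differ at 13 of 36 sites, so p = 13/36 ≈ 0.361111.
d = −(3/4) ln(1 − 4p/3) = −0.75 ln(1 − 0.481481) = −0.75 ln(0.518519)
  = −0.75 × (-0.656779) = 0.492584 substitutions/site.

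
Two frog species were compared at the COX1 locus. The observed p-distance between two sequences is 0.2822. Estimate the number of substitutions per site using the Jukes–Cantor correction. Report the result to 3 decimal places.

0.354

d = −(3/4) ln(1 − 4p/3) = −0.75 ln(1 − 0.376267) = −0.75 ln(0.623733)
  = −0.75 × (-0.472033) = 0.354025 substitutions/site.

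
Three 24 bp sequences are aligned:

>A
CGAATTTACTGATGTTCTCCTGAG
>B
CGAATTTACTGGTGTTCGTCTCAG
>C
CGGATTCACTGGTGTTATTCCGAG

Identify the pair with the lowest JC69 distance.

A and B

A–B: 4/24 differ, p = 0.167, d = 0.188.
A–C: 6/24 differ, p = 0.250, d = 0.304.
B–C: 6/24 differ, p = 0.250, d = 0.304.
The smallest distance is between A and B.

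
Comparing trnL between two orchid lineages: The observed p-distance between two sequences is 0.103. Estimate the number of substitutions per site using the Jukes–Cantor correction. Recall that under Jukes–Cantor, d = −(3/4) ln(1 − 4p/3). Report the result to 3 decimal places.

0.111

d = −(3/4) ln(1 − 4p/3) = −0.75 ln(1 − 0.137333) = −0.75 ln(0.862667)
  = −0.75 × (-0.147727) = 0.110795 substitutions/site.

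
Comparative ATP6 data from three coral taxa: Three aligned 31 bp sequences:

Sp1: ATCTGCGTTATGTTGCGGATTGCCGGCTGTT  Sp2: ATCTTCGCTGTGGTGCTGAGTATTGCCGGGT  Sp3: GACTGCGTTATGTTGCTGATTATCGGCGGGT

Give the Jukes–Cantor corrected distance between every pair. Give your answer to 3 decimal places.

Sp1–Sp2: 12/31 sites differ → p ≈ 0.387097, d = −0.75 ln(1 − 0.516129) = 0.544453 ≈ 0.544.
Sp1–Sp3: 7/31 sites differ → p ≈ 0.225806, d = −0.75 ln(1 − 0.301075) = 0.268659 ≈ 0.269.
Sp2–Sp3: 9/31 sites differ → p ≈ 0.290323, d = −0.75 ln(1 − 0.387097) = 0.367161 ≈ 0.367.

d(Sp1,Sp2) = 0.544, d(Sp1,Sp3) = 0.269, d(Sp2,Sp3) = 0.367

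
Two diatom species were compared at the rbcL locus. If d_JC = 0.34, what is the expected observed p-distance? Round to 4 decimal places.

0.2734

p = (3/4)(1 − e^(−4d/3)) = 0.75 × (1 − e^(-0.453333)) = 0.75 × (1 − 0.635506) = 0.273371.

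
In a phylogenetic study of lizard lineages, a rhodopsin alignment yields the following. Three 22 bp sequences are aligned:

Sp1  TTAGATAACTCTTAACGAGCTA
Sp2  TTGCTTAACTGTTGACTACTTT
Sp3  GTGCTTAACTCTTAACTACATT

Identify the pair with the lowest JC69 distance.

Sp1–Sp2: 9/22 differ, p = 0.409, d = 0.591.
Sp1–Sp3: 8/22 differ, p = 0.364, d = 0.497.
Sp2–Sp3: 4/22 differ, p = 0.182, d = 0.208.
The smallest distance is between Sp2 and Sp3.

Sp2 and Sp3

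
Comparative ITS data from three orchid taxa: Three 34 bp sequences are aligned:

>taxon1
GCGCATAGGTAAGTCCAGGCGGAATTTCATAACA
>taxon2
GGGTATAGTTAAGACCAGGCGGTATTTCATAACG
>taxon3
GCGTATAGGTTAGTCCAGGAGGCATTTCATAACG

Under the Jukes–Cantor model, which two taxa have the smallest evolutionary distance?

taxon1 and taxon3

taxon1–taxon2: 6/34 differ, p = 0.176, d = 0.201.
taxon1–taxon3: 5/34 differ, p = 0.147, d = 0.164.
taxon2–taxon3: 6/34 differ, p = 0.176, d = 0.201.
The smallest distance is between taxon1 and taxon3.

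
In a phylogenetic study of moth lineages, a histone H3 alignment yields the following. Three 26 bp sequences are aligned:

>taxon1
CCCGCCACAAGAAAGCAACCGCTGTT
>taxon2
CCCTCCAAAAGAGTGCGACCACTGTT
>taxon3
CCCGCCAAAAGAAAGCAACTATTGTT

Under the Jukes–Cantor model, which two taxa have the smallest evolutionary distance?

taxon1–taxon2: 6/26 differ, p = 0.231, d = 0.276.
taxon1–taxon3: 4/26 differ, p = 0.154, d = 0.172.
taxon2–taxon3: 6/26 differ, p = 0.231, d = 0.276.
The smallest distance is between taxon1 and taxon3.

taxon1 and taxon3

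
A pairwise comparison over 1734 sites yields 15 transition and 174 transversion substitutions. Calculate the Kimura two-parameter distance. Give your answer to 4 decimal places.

0.1186

P = 15/1734 ≈ 0.008651 and Q = 174/1734 ≈ 0.100346.
Under the Kimura two-parameter model, d = −½ ln(1 − 2P − Q) − ¼ ln(1 − 2Q).
1 − 2P − Q = 0.882352, giving −½ ln(0.882352) = 0.062582.
1 − 2Q = 0.799308, giving −¼ ln(0.799308) = 0.056002.
d = 0.062582 + 0.056002 = 0.118584.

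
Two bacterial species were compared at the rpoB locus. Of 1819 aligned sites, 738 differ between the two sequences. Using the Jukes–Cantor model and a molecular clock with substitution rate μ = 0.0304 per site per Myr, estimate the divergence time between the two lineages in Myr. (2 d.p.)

9.60

p = 738/1819 ≈ 0.405717.
d = −(3/4) ln(1 − 4p/3) = −0.75 ln(1 − 0.540956) = −0.75 ln(0.459044)
  = −0.75 × (-0.778609) = 0.583957 substitutions/site.
Under a molecular clock d = 2μt, so t = d/(2μ) = 0.583957 / (2 × 0.0304) = 9.60 Myr.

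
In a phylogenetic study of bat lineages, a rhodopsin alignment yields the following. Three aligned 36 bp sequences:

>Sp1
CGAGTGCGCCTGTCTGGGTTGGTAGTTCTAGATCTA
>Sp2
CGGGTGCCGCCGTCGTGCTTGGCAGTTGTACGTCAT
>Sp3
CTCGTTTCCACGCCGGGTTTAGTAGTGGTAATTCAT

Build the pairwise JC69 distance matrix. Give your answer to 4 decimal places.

d(Sp1,Sp2) = 0.4926, d(Sp1,Sp3) = 0.7449, d(Sp2,Sp3) = 0.5482

Sp1–Sp2: 13/36 sites differ → p ≈ 0.361111, d = −0.75 ln(1 − 0.481481) = 0.492584 ≈ 0.4926.
Sp1–Sp3: 17/36 sites differ → p ≈ 0.472222, d = −0.75 ln(1 − 0.629629) = 0.744938 ≈ 0.7449.
Sp2–Sp3: 14/36 sites differ → p ≈ 0.388889, d = −0.75 ln(1 − 0.518519) = 0.548166 ≈ 0.5482.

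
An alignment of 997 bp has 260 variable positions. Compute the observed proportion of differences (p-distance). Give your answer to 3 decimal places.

p = 260/997 = 0.260782… ≈ 0.261 (to 3 d.p.).

0.261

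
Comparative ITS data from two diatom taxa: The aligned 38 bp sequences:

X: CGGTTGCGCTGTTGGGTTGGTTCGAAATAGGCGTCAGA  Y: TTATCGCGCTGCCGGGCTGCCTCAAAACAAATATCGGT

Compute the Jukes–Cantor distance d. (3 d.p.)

The sequences differ at 17 of 38 sites, so p = 17/38 ≈ 0.447368.
d = −(3/4) ln(1 − 4p/3) = −0.75 ln(1 − 0.596491) = −0.75 ln(0.403509)
  = −0.75 × (-0.907556) = 0.680667 substitutions/site.

0.681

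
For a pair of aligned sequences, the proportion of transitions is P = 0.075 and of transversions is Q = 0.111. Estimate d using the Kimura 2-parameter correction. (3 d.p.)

Under the Kimura two-parameter model, d = −½ ln(1 − 2P − Q) − ¼ ln(1 − 2Q).
1 − 2P − Q = 0.739, giving −½ ln(0.739) = 0.151229.
1 − 2Q = 0.778, giving −¼ ln(0.778) = 0.062757.
d = 0.151229 + 0.062757 = 0.213986.

0.214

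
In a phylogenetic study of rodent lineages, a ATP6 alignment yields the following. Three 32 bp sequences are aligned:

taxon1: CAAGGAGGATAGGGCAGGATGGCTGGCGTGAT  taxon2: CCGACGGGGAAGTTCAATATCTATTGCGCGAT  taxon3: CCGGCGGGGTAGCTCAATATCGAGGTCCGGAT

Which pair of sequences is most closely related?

taxon1–taxon2: 16/32 differ, p = 0.500, d = 0.824.
taxon1–taxon3: 15/32 differ, p = 0.469, d = 0.736.
taxon2–taxon3: 9/32 differ, p = 0.281, d = 0.353.
The smallest distance is between taxon2 and taxon3.

taxon2 and taxon3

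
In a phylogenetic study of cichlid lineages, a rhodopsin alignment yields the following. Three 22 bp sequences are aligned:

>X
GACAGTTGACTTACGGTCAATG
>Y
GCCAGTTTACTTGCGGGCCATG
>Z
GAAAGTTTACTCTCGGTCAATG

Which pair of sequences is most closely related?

X–Y: 5/22 differ, p = 0.227, d = 0.271.
X–Z: 4/22 differ, p = 0.182, d = 0.208.
Y–Z: 6/22 differ, p = 0.273, d = 0.339.
The smallest distance is between X and Z.

X and Z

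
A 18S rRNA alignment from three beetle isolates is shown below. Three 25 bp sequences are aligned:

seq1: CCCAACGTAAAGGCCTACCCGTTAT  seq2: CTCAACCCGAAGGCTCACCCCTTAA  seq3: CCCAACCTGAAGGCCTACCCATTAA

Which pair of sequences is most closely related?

seq1–seq2: 8/25 differ, p = 0.320, d = 0.417.
seq1–seq3: 4/25 differ, p = 0.160, d = 0.180.
seq2–seq3: 5/25 differ, p = 0.200, d = 0.233.
The smallest distance is between seq1 and seq3.

seq1 and seq3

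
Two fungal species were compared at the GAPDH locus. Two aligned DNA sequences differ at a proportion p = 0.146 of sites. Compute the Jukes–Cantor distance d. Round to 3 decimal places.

0.162

d = −(3/4) ln(1 − 4p/3) = −0.75 ln(1 − 0.194667) = −0.75 ln(0.805333)
  = −0.75 × (-0.216499) = 0.162374 substitutions/site.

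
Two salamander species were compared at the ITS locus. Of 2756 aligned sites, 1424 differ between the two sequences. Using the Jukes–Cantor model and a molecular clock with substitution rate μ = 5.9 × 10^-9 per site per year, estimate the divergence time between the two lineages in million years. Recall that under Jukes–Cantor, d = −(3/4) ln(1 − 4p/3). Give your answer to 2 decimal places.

p = 1424/2756 ≈ 0.516691.
d = −(3/4) ln(1 − 4p/3) = −0.75 ln(1 − 0.688921) = −0.75 ln(0.311079)
  = −0.75 × (-1.167708) = 0.875781 substitutions/site.
Under a molecular clock d = 2μt, so t = d/(2μ) = 0.875781 / (2 × 5.9 × 10^-9) = 74.22 million years.

74.22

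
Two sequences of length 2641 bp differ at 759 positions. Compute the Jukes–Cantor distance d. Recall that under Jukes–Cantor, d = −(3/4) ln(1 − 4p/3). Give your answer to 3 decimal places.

0.362

p = 759/2641 ≈ 0.287391.
d = −(3/4) ln(1 − 4p/3) = −0.75 ln(1 − 0.383188) = −0.75 ln(0.616812)
  = −0.75 × (-0.483191) = 0.362393 substitutions/site.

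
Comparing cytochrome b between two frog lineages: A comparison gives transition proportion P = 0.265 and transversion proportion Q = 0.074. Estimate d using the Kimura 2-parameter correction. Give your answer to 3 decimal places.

Under the Kimura two-parameter model, d = −½ ln(1 − 2P − Q) − ¼ ln(1 − 2Q).
1 − 2P − Q = 0.396, giving −½ ln(0.396) = 0.463171.
1 − 2Q = 0.852, giving −¼ ln(0.852) = 0.040042.
d = 0.463171 + 0.040042 = 0.503213.

0.503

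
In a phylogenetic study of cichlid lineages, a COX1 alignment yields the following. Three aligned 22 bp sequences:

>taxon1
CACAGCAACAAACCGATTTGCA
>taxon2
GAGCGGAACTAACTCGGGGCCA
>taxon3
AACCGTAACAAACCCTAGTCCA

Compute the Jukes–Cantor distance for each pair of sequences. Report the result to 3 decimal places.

d(taxon1,taxon2) = 0.974, d(taxon1,taxon3) = 0.497, d(taxon2,taxon3) = 0.497

taxon1–taxon2: 12/22 sites differ → p ≈ 0.545455, d = −0.75 ln(1 − 0.727273) = 0.974463 ≈ 0.974.
taxon1–taxon3: 8/22 sites differ → p ≈ 0.363636, d = −0.75 ln(1 − 0.484848) = 0.497470 ≈ 0.497.
taxon2–taxon3: 8/22 sites differ → p ≈ 0.363636, d = −0.75 ln(1 − 0.484848) = 0.497470 ≈ 0.497.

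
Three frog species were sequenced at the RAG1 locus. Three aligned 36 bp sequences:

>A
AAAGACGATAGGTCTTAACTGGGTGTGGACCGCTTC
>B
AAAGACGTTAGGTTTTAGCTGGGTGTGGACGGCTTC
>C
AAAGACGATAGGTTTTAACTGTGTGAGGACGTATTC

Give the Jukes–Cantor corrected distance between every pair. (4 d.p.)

d(A,B) = 0.1203, d(A,C) = 0.1885, d(B,C) = 0.1885

A–B: 4/36 sites differ → p ≈ 0.111111, d = −0.75 ln(1 − 0.148148) = 0.120257 ≈ 0.1203.
A–C: 6/36 sites differ → p ≈ 0.166667, d = −0.75 ln(1 − 0.222223) = 0.188487 ≈ 0.1885.
B–C: 6/36 sites differ → p ≈ 0.166667, d = −0.75 ln(1 − 0.222223) = 0.188487 ≈ 0.1885.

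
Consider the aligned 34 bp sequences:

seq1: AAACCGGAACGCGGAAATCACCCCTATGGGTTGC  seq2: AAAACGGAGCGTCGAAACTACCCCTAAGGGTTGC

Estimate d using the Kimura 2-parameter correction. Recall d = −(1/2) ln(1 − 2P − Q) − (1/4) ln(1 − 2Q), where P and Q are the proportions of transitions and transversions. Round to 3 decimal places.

0.244

Of 34 sites, 4 differences are transitions and 3 are transversions, so P = 4/34 ≈ 0.117647 and Q = 3/34 ≈ 0.088235.
Under the Kimura two-parameter model, d = −½ ln(1 − 2P − Q) − ¼ ln(1 − 2Q).
1 − 2P − Q = 0.676471, giving −½ ln(0.676471) = 0.195433.
1 − 2Q = 0.82353, giving −¼ ln(0.82353) = 0.048539.
d = 0.195433 + 0.048539 = 0.243972.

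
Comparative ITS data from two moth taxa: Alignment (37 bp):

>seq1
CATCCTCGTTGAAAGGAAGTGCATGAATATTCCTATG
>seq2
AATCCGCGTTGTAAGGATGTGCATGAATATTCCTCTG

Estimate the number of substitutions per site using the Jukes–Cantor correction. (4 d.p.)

0.1490

The sequences differ at 5 of 37 sites (1, 6, 12, 18, 35), so p = 5/37 ≈ 0.135135.
d = −(3/4) ln(1 − 4p/3) = −0.75 ln(1 − 0.18018) = −0.75 ln(0.81982)
  = −0.75 × (-0.198670) = 0.149003 substitutions/site.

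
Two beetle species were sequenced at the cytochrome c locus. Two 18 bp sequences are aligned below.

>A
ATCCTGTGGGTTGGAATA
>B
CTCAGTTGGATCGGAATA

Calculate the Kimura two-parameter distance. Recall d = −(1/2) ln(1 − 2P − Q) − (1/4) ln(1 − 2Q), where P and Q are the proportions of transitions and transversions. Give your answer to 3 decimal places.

Of 18 sites, 2 differences are transitions and 4 are transversions, so P = 2/18 ≈ 0.111111 and Q = 4/18 ≈ 0.222222.
Under the Kimura two-parameter model, d = −½ ln(1 − 2P − Q) − ¼ ln(1 − 2Q).
1 − 2P − Q = 0.555556, giving −½ ln(0.555556) = 0.293893.
1 − 2Q = 0.555556, giving −¼ ln(0.555556) = 0.146946.
d = 0.293893 + 0.146946 = 0.440839.

0.441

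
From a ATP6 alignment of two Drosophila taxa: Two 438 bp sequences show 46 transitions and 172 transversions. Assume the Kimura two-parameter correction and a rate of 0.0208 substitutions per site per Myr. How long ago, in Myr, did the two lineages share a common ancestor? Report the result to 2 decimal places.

20.34

P = 46/438 ≈ 0.105023 and Q = 172/438 ≈ 0.392694.
Under the Kimura two-parameter model, d = −½ ln(1 − 2P − Q) − ¼ ln(1 − 2Q).
1 − 2P − Q = 0.39726, giving −½ ln(0.39726) = 0.461582.
1 − 2Q = 0.214612, giving −¼ ln(0.214612) = 0.384731.
d = 0.461582 + 0.384731 = 0.846313.
Under a molecular clock d = 2μt, so t = d/(2μ) = 0.846313 / (2 × 0.0208) = 20.34 Myr.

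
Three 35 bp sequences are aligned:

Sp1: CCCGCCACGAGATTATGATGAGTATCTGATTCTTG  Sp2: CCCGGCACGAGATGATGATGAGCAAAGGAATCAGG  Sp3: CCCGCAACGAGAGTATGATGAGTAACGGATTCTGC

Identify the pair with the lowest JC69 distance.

Sp1 and Sp3

Sp1–Sp2: 9/35 differ, p = 0.257, d = 0.315.
Sp1–Sp3: 6/35 differ, p = 0.171, d = 0.195.
Sp2–Sp3: 9/35 differ, p = 0.257, d = 0.315.
The smallest distance is between Sp1 and Sp3.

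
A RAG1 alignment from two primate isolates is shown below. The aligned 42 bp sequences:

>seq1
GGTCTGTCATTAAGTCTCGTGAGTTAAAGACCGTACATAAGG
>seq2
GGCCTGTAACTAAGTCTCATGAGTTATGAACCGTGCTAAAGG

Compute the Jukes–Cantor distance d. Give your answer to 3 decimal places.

0.286

The sequences differ at 10 of 42 sites (3, 8, 10, 19, 27, 28, 29, 35, 37, 38), so p = 10/42 ≈ 0.238095.
d = −(3/4) ln(1 − 4p/3) = −0.75 ln(1 − 0.31746) = −0.75 ln(0.68254)
  = −0.75 × (-0.381934) = 0.286451 substitutions/site.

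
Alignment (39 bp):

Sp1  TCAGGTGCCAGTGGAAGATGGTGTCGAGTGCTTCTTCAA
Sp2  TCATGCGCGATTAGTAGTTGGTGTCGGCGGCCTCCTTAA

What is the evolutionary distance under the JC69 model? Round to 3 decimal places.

The sequences differ at 13 of 39 sites, so p = 13/39 ≈ 0.333333.
d = −(3/4) ln(1 − 4p/3) = −0.75 ln(1 − 0.444444) = −0.75 ln(0.555556)
  = −0.75 × (-0.587786) = 0.440840 substitutions/site.

0.441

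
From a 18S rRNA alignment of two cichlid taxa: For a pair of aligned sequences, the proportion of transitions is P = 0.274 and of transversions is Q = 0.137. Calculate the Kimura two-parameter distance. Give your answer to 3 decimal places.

Under the Kimura two-parameter model, d = −½ ln(1 − 2P − Q) − ¼ ln(1 − 2Q).
1 − 2P − Q = 0.315, giving −½ ln(0.315) = 0.577591.
1 − 2Q = 0.726, giving −¼ ln(0.726) = 0.080051.
d = 0.577591 + 0.080051 = 0.657642.

0.658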